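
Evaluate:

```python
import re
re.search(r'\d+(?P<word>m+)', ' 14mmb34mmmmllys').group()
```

Pattern: one or more of a digit; then one or more of a literal 'm' (captured as 'word').
`search` walks the string left to right and returns the first match it finds.
The match spans [1:5] → '14mm'.
Captured: group 1 = 'mm'.

'14mm'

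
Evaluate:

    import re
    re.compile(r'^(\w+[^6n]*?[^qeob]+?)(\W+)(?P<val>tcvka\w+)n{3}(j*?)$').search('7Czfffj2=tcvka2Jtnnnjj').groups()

The pattern matches anchored at the start of the string; then one or more of a word character, then zero or more of any character except [6n] (lazy), then one or more of any character except [qeob] (lazy) (captured); then one or more of a non-word character (captured); then the literal 'tcv', then the literal 'ka', then one or more of a word character (captured as 'val'); then exactly 3 of a literal 'n'; then zero or more of a literal 'j' (lazy) (captured); then anchored at the end.
`re.search` tries every starting position until one works.
The match spans [0:22] → '7Czfffj2=tcvka2Jtnnnjj'.
Captured: group 1 = '7Czfffj2', group 2 = '=', group 3 = 'tcvka2Jt', group 4 = 'jj'.

('7Czfffj2', '=', 'tcvka2Jt', 'jj')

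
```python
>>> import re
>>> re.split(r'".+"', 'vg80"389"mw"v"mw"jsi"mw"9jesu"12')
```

['vg80', '12']

Each match becomes a cut point; 2 segments remain.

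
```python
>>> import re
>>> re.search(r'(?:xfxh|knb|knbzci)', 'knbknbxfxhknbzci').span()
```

(0, 3)

`re.search` tries every starting position until one works.
The match spans [0:3] → 'knb'.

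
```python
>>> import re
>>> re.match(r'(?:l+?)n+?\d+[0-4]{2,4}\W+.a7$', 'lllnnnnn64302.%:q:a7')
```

None

With `match`, the pattern is implicitly anchored at the beginning.
Here the pattern fails at index 0, so the call returns None.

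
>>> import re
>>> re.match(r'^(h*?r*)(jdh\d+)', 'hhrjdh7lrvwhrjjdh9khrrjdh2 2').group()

'hhrjdh7'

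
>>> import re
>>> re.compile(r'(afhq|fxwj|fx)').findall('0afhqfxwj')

['afhq', 'fxwj']

Branches in `(...|...)` are attempted left-to-right; the first branch that allows the whole pattern to succeed is taken.
`findall` collects group 1 from each match (2 total).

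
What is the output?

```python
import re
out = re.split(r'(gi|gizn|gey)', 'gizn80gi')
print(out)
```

['', 'gi', 'zn80', 'gi', '']

`|` is ordered: at each position the engine commits to the first alternative that works.
`re.split` interleaves the captured-group text with the surrounding fragments.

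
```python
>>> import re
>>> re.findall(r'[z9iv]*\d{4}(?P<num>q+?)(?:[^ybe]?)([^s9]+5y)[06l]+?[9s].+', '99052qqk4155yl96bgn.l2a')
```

Pattern: zero or more of one of [z9iv], then exactly 4 of a digit; then one or more of a literal 'q' (lazy) (captured as 'num'); then optionally any character except [ybe] (non-capturing group); then one or more of any character except [s9], then the literal '5y' (captured); then one or more of one of [06l] (lazy), then one of [9s], then one or more of any character.
Multiple groups make `findall` return tuples — one 2-tuple for the one match.

[('q', 'k4155y')]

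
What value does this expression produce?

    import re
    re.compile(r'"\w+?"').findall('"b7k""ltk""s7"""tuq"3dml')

['"b7k"', '"ltk"', '"s7"', '"tuq"']

Walking the string: at [0:5] → '"b7k"'; at [5:10] → '"ltk"'; at [10:14] → '"s7"'; at [15:20] → '"tuq"'.
With no groups in the pattern, `findall` gives back each whole match — 4 here.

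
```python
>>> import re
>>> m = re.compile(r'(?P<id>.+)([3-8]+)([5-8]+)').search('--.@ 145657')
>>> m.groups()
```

('--.@ 1456', '5', '7')

The match spans [0:11] → '--.@ 145657'.
Captured: group 1 = '--.@ 1456', group 2 = '5', group 3 = '7'.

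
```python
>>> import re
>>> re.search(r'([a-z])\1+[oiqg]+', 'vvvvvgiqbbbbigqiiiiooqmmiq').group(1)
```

`\1` has to match the exact text group 1 already captured.
`search` walks the string left to right and returns the first match it finds.
The match spans [0:8] → 'vvvvvgiq'.
Captured: group 1 = 'v'.

'v'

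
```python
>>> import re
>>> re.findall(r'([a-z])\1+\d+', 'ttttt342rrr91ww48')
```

['t', 'r', 'w']

`\1` has to match the exact text group 1 already captured.
Because there's exactly one group, `findall` drops the full match and keeps group 1 from each hit.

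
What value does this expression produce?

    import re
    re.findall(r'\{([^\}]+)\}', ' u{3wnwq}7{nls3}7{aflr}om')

['3wnwq', 'nls3', 'aflr']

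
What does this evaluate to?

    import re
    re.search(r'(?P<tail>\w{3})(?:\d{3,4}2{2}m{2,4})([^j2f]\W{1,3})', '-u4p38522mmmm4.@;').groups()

('u4p', '4.@;')

This matches exactly 3 of a word character (captured as 'tail'); then 3 to 4 of a digit, then exactly 2 of the literal '2', then 2 to 4 of a literal 'm' (non-capturing group); then any character except [j2f], then 1 to 3 of a non-word character (captured).
Unlike `match`, `search` isn't anchored — it looks for the pattern anywhere in the string.
The match spans [1:17] → 'u4p38522mmmm4.@;'.
Captured: group 1 = 'u4p', group 2 = '4.@;'.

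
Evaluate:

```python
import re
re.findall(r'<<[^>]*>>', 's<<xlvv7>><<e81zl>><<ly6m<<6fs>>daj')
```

['<<xlvv7>>', '<<e81zl>>', '<<ly6m<<6fs>>']

Walking the string: at [1:10] → '<<xlvv7>>'; at [10:19] → '<<e81zl>>'; at [19:32] → '<<ly6m<<6fs>>'.
With no groups in the pattern, `findall` gives back each whole match — 3 here.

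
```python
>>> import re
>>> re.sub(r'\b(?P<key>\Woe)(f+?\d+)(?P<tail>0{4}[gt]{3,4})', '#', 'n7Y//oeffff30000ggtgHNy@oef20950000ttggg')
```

This matches a word boundary (`\b`, zero-width); then a non-word character, then the literal 'oe' (captured as 'key'); then one or more of the literal 'f' (lazy), then one or more of a digit (captured); then exactly 4 of the literal '0', then 3 to 4 of one of [gt] (captured as 'tail').
Matches: at [23:39] → '@oef20950000ttgg'.
Each match is replaced by '#'.

'n7Y//oeffff30000ggtgHNy#g'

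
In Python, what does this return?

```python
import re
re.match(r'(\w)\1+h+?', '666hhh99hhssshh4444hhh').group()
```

`re.match` won't scan ahead — the pattern has to work from the very first character.
The match spans [0:4] → '666h'.

'666h'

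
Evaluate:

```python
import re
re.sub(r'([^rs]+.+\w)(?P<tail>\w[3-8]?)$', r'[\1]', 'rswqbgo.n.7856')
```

'rs[wqbgo.n.785]'

`\1` in the replacement pulls in group 1's text for each match.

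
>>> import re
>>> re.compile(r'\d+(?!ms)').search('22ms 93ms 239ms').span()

The negative lookahead/lookbehind blocks any match where the forbidden context is present.
`re.search` tries every starting position until one works.
The match spans [0:1] → '2'.

(0, 1)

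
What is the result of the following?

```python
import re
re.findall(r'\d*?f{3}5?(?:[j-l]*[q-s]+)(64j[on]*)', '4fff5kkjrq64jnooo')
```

['64jnooo']

Because there's exactly one group, `findall` drops the full match and keeps group 1 from the one hit.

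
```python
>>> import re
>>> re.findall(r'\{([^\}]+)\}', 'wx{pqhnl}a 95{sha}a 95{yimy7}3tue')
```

['pqhnl', 'sha', 'yimy7']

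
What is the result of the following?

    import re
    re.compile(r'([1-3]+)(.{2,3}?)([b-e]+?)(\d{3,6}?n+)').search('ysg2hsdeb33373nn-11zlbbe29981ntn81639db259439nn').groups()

('2', 'hs', 'deb', '33373nn')

This matches one or more of a character in [1-3] (captured); then 2 to 3 of any character (lazy) (captured); then one or more of a character in [b-e] (lazy) (captured); then 3 to 6 of a digit (lazy), then one or more of the literal 'n' (captured).
A non-greedy quantifier consumes as few characters as it can — just enough that the remainder of the pattern still matches from where it stops; whatever follows it matches normally.
`re.search` scans for the first position where the pattern succeeds.
The match spans [3:16] → '2hsdeb33373nn'.
Captured: group 1 = '2', group 2 = 'hs', group 3 = 'deb', group 4 = '33373nn'.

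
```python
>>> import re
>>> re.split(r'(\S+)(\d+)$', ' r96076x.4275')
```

[' ', 'r96076x.427', '5', '']

Pattern: one or more of a non-whitespace character (captured); then one or more of a digit (captured); then anchored at the end.
Matches to split on: at [1:13] → 'r96076x.4275'.
Because the pattern has a capturing group, `split` also inserts each captured text between the pieces.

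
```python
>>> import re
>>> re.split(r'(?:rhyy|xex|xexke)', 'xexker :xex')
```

['', 'ker :', '']

`|` is ordered: at each position the engine commits to the first alternative that works.
Matches to split on: at [0:3] → 'xex'; at [8:11] → 'xex'.
Each match becomes a cut point; 3 segments remain.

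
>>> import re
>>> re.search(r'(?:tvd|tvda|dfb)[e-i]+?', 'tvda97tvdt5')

None

Unlike `match`, `search` isn't anchored — it looks for the pattern anywhere in the string.
Here nothing in the string fits, so the call returns None.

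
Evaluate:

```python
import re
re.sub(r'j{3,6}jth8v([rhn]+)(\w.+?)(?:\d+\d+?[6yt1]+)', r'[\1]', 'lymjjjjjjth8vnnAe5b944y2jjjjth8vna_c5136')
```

'lym[nn]2[n]'

A non-greedy quantifier consumes as few characters as it can — just enough that the remainder of the pattern still matches from where it stops; whatever follows it matches normally.
The replacement refers to a captured group, so each match is rewritten using its own captured text.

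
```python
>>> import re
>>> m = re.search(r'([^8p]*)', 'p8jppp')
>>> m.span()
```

(0, 0)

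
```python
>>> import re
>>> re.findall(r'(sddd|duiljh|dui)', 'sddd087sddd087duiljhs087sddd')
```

The regex engine tests alternatives in the order written; an earlier branch that matches wins even if a later one would match more.
`findall` collects group 1 from each match (4 total).

['sddd', 'sddd', 'duiljh', 'sddd']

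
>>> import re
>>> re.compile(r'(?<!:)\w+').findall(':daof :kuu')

The negative lookahead/lookbehind blocks any match where the forbidden context is present.
With no groups in the pattern, `findall` gives back each whole match — 2 here.

['aof', 'uu']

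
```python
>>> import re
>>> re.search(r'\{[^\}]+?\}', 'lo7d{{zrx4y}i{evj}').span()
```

The match spans [4:12] → '{{zrx4y}'.

(4, 12)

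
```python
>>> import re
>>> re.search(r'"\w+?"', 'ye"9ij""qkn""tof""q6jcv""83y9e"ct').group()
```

'"9ij"'

Unlike `match`, `search` isn't anchored — it looks for the pattern anywhere in the string.
The match spans [2:7] → '"9ij"'.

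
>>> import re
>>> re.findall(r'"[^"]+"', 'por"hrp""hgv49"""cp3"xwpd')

['"hrp"', '"hgv49"', '"cp3"']

Walking the string: at [3:8] → '"hrp"'; at [8:15] → '"hgv49"'; at [16:21] → '"cp3"'.
Since nothing is captured, `findall` lists the 3 matched substrings directly.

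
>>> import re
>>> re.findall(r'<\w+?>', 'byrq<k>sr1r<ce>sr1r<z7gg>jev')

Scanning left to right: at [4:7] → '<k>'; at [11:15] → '<ce>'; at [19:25] → '<z7gg>'.
Since nothing is captured, `findall` lists the 3 matched substrings directly.

['<k>', '<ce>', '<z7gg>']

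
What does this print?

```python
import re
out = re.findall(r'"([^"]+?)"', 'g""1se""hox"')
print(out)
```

With a single group, `findall` returns only what that group captured — 2 items.

['1se', 'hox']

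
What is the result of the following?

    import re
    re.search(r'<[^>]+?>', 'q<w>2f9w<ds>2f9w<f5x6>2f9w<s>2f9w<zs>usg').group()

'<w>'

`re.search` scans for the first position where the pattern succeeds.
The match spans [1:4] → '<w>'.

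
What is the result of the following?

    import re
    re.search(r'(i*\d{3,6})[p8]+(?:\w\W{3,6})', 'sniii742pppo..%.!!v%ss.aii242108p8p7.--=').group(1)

'iii742'

This matches zero or more of a literal 'i', then 3 to 6 of a digit (captured); then one or more of one of [p8]; then a word character, then 3 to 6 of a non-word character (non-capturing group).
`re.search` tries every starting position until one works.
The match spans [2:18] → 'iii742pppo..%.!!'.
Captured: group 1 = 'iii742'.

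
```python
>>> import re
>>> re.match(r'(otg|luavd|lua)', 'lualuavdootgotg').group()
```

`match` is anchored at position 0; if the pattern doesn't fit there, it returns None.
The match spans [0:3] → 'lua'.

'lua'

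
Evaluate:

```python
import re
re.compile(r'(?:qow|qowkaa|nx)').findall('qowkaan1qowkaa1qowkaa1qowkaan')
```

Branches in `(...|...)` are attempted left-to-right; the first branch that allows the whole pattern to succeed is taken.
Scanning left to right: at [0:3] → 'qow'; at [8:11] → 'qow'; at [15:18] → 'qow'; at [22:25] → 'qow'.
No capturing groups, so `findall` returns the 4 full match strings.

['qow', 'qow', 'qow', 'qow']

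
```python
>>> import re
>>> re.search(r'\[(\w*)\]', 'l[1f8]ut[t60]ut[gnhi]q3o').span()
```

Unlike `match`, `search` isn't anchored — it looks for the pattern anywhere in the string.
The match spans [1:6] → '[1f8]'.
Captured: group 1 = '1f8'.

(1, 6)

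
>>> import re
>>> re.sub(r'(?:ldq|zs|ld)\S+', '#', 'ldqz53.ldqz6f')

Matches: at [0:13] → 'ldqz53.ldqz6f'.
Every occurrence is swapped for '#'.

'#'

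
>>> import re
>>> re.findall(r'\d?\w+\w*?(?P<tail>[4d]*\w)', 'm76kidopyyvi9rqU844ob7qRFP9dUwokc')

`findall` collects group 1 from the one match (1 total).

['c']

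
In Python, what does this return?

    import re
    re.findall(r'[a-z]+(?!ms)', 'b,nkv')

The negative lookahead/lookbehind blocks any match where the forbidden context is present.
Matches: at [0:1] → 'b'; at [2:5] → 'nkv'.
No capturing groups, so `findall` returns the 2 full match strings.

['b', 'nkv']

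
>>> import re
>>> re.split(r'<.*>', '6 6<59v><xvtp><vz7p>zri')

Matches to split on: at [3:20] → '<59v><xvtp><vz7p>'.
The string is cut at each match, leaving 2 pieces.

['6 6', 'zri']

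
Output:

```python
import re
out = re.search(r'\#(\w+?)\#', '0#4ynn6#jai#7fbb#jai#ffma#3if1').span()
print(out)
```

(1, 8)

The match spans [1:8] → '#4ynn6#'.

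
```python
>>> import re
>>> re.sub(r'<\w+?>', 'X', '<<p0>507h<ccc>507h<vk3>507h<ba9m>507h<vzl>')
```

'<X507hX507hX507hX507hX'

Matches: at [1:5] → '<p0>'; at [9:14] → '<ccc>'; at [18:23] → '<vk3>'; at [27:33] → '<ba9m>'; at [37:42] → '<vzl>'.
Every occurrence is swapped for 'X'.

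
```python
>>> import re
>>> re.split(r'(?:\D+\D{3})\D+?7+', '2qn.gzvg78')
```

['2', '8']

The pattern matches one or more of a non-digit, then exactly 3 of a non-digit (non-capturing group); then one or more of a non-digit (lazy); then one or more of a literal '7'.
Matches to split on: at [1:9] → 'qn.gzvg7'.
Each match becomes a cut point; 2 segments remain.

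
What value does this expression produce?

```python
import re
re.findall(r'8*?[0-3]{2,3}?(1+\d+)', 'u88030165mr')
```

Pattern: zero or more of the literal '8' (lazy), then 2 to 3 of a character in [0-3] (lazy); then one or more of a literal '1', then one or more of a digit (captured).
Because there's exactly one group, `findall` drops the full match and keeps group 1 from the one hit.

['165']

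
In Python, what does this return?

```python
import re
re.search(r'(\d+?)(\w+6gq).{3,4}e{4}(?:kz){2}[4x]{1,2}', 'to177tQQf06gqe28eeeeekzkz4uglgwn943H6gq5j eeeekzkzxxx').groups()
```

('1', '77tQQf06gqe28eeeeekzkz4uglgwn943H6gq')

The match spans [2:52] → '177tQQf06gqe28eeeeekzkz4uglgwn943H6gq5j eeeekzkzxx'.
Captured: group 1 = '1', group 2 = '77tQQf06gqe28eeeeekzkz4uglgwn943H6gq'.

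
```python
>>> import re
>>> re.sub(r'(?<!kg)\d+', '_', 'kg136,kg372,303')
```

'kg1_,kg3_,_'

The negative lookahead/lookbehind blocks any match where the forbidden context is present.
Matches: at [3:5] → '36'; at [9:11] → '72'; at [12:15] → '303'.
Every occurrence is swapped for '_'.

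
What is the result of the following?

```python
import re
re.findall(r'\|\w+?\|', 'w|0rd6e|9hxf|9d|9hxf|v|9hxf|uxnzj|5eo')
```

['|0rd6e|', '|9d|', '|v|', '|uxnzj|']

With no groups in the pattern, `findall` gives back each whole match — 4 here.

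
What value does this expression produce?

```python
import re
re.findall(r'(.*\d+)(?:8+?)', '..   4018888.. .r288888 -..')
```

The pattern matches zero or more of any character, then one or more of a digit (captured); then one or more of a literal '8' (lazy) (non-capturing group).
Scanning left to right: at [0:23] match '..   4018888.. .r288888', group 1 = '..   4018888.. .r28888'.
`findall` collects group 1 from the one match (1 total).

['..   4018888.. .r28888']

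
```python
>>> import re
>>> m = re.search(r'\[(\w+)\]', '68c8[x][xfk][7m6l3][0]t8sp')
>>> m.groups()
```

('x',)

Unlike `match`, `search` isn't anchored — it looks for the pattern anywhere in the string.
The match spans [4:7] → '[x]'.
Captured: group 1 = 'x'.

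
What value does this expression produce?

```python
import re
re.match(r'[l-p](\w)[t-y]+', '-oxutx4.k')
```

None

The pattern matches a character in [l-p]; then a word character (captured); then one or more of a character in [t-y].
`match` is anchored at position 0; if the pattern doesn't fit there, it returns None.
Here the string doesn't start with a match, so the call returns None.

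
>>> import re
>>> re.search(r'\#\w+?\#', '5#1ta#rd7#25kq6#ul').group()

'#1ta#'

The match spans [1:6] → '#1ta#'.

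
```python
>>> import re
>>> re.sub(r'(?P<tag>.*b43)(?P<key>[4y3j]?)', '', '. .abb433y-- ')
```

'y-- '

The pattern matches zero or more of any character, then the literal 'b43' (captured as 'tag'); then optionally one of [4y3j] (captured as 'key').
`sub` substitutes '' at each match site.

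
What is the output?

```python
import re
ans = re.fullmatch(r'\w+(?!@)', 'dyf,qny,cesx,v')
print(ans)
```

The negative lookahead/lookbehind blocks any match where the forbidden context is present.
`re.fullmatch` requires the pattern to consume the entire string.
Here the pattern can't cover the whole string, so the call returns None.

None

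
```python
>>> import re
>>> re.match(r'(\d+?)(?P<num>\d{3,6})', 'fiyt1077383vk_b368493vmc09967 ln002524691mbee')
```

This matches one or more of a digit (lazy) (captured); then 3 to 6 of a digit (captured as 'num').
With `match`, the pattern is implicitly anchored at the beginning.
Here position 0 doesn't satisfy it, so the call returns None.

None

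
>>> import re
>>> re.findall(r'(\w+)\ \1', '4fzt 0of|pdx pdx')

A backreference is literal: `\1` must see the identical characters the first group matched.
Scanning left to right: at [9:16] match 'pdx pdx', group 1 = 'pdx'.
One capturing group, so `findall` returns just the captured substring from the one match — 1 in all.

['pdx']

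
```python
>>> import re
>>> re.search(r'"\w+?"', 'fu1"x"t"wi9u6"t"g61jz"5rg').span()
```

The match spans [3:6] → '"x"'.

(3, 6)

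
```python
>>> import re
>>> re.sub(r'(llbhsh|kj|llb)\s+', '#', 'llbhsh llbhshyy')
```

Matches: at [0:7] → 'llbhsh '.
`sub` substitutes '#' at each match site.

'#llbhshyy'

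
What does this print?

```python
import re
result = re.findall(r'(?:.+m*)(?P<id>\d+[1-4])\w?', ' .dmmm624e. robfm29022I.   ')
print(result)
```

One capturing group, so `findall` returns just the captured substring from the one match — 1 in all.

['22']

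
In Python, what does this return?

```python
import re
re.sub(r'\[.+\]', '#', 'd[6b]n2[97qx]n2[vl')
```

Matches: at [1:13] → '[6b]n2[97qx]'.
`sub` substitutes '#' at each match site.

'd#n2[vl'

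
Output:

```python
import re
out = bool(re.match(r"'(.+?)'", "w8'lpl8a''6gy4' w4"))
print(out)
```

`re.match` only tries the pattern at the start of the string.
Here position 0 doesn't satisfy it, so the call returns None, and `bool(None)` is False.

False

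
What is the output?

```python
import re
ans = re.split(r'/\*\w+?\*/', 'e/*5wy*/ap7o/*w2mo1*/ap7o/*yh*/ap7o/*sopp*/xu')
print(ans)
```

Matches to split on: at [1:8] → '/*5wy*/'; at [12:21] → '/*w2mo1*/'; at [25:31] → '/*yh*/'; at [35:43] → '/*sopp*/'.
Each match becomes a cut point; 5 segments remain.

['e', 'ap7o', 'ap7o', 'ap7o', 'xu']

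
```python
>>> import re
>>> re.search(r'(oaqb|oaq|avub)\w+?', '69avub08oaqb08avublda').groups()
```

`re.search` scans for the first position where the pattern succeeds.
The match spans [2:7] → 'avub0'.
Captured: group 1 = 'avub'.

('avub',)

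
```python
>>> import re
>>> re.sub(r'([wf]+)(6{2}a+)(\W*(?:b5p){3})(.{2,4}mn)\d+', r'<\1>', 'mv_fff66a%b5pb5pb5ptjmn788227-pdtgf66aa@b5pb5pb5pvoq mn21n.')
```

'mv_<fff>-pdtg<f>n.'

Each match is replaced using the text its own group 1 captured.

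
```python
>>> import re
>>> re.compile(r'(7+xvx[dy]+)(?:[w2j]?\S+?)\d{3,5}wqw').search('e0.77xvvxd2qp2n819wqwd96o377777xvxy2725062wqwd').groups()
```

('77777xvxy',)

The match spans [26:45] → '77777xvxy2725062wqw'.
Captured: group 1 = '77777xvxy'.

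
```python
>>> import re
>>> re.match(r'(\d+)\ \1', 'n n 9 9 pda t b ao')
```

None

`\1` is not a pattern — it's the concrete string captured by group 1, re-applied verbatim.
`re.match` won't scan ahead — the pattern has to work from the very first character.
Here the pattern fails at index 0, so the call returns None.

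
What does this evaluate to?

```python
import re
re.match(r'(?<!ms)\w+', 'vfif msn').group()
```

The negative lookaround is zero-width — it rules out positions where the adjacent text would match, without consuming anything.
With `match`, the pattern is implicitly anchored at the beginning.
The match spans [0:4] → 'vfif'.

'vfif'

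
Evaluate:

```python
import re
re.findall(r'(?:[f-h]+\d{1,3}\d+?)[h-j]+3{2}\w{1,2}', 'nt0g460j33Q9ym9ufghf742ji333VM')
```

This matches one or more of a character in [f-h], then 1 to 3 of a digit, then one or more of a digit (lazy) (non-capturing group); then one or more of a character in [h-j], then exactly 2 of a literal '3', then 1 to 2 of a word character.
Walking the string: at [3:12] → 'g460j33Q9'; at [16:29] → 'fghf742ji333V'.
`findall` yields the raw match text (2 of them) because the pattern has no groups.

['g460j33Q9', 'fghf742ji333V']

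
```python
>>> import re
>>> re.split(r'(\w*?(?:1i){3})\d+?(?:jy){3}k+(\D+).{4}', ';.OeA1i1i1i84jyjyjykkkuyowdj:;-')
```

With a capturing group present, the delimiter's captured portion is kept in the result list.

[';.', 'OeA1i1i1i', 'uyowd', '']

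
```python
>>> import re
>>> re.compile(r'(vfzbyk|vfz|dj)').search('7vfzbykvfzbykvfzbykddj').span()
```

(1, 7)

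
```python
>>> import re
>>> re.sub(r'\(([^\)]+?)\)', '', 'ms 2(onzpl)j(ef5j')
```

Each match is replaced by ''.

'ms 2j(ef5j'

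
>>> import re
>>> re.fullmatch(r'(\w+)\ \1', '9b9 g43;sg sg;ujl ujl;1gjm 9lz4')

None

After group 1 captures some text, `\1` only succeeds where that same text appears again.
`re.fullmatch` is like wrapping the pattern in `^…$` (in single-line mode).
Here the pattern can't cover the whole string, so the call returns None.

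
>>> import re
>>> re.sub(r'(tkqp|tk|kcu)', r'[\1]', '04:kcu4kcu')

The replacement refers to a captured group, so each match is rewritten using its own captured text.

'04:[kcu]4[kcu]'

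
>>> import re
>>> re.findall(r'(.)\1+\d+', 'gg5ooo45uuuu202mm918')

After group 1 captures some text, `\1` only succeeds where that same text appears again.
Matches: at [0:3] match 'gg5', group 1 = 'g'; at [3:8] match 'ooo45', group 1 = 'o'; at [8:15] match 'uuuu202', group 1 = 'u'; at [15:20] match 'mm918', group 1 = 'm'.
`findall` collects group 1 from each match (4 total).

['g', 'o', 'u', 'm']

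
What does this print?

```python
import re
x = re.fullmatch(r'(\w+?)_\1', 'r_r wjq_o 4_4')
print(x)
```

After group 1 captures some text, `\1` only succeeds where that same text appears again.
`fullmatch` succeeds only if the pattern covers the string from start to end.
Here the pattern can't cover the whole string, so the call returns None.

None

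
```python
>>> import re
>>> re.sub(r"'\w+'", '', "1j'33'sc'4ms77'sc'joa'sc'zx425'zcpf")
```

'1jscscsczcpf'

Every occurrence is swapped for ''.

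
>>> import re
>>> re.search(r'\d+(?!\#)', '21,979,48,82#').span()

(0, 2)

A negative assertion filters positions out without eating any characters.
`search` walks the string left to right and returns the first match it finds.
The match spans [0:2] → '21'.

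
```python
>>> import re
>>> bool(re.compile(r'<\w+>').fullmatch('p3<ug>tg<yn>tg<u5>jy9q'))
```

For `fullmatch`, every character of the input must be accounted for by the pattern.
Here the string isn't matched end-to-end, so the call returns None, and `bool(None)` is False.

False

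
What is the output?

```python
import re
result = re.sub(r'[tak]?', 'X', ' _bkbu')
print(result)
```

The pattern matches optionally one of [tak].
Matches: at [0:0] → ''; at [1:1] → ''; at [2:2] → ''; at [3:4] → 'k'; at [4:4] → ''; ….
Every occurrence is swapped for 'X'.

X X_XbXXbXuX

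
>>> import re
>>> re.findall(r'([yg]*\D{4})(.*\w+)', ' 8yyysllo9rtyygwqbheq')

[('yyysllo', '9rtyygwqbheq')]

This matches zero or more of one of [yg], then exactly 4 of a non-digit (captured); then zero or more of any character, then one or more of a word character (captured).
Matches: at [2:21] match 'yyysllo9rtyygwqbheq', groups = ('yyysllo', '9rtyygwqbheq').
Multiple groups make `findall` return tuples — one 2-tuple for the one match.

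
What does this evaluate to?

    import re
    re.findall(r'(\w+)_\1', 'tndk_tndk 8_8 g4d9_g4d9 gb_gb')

A backreference is literal: `\1` must see the identical characters the first group matched.
With a single group, `findall` returns only what that group captured — 4 items.

['tndk', '8', 'g4d9', 'gb']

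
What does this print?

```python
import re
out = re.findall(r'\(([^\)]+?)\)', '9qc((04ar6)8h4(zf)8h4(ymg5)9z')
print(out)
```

Scanning left to right: at [3:11] match '((04ar6)', group 1 = '(04ar6'; at [14:18] match '(zf)', group 1 = 'zf'; at [21:27] match '(ymg5)', group 1 = 'ymg5'.
With a single group, `findall` returns only what that group captured — 3 items.

['(04ar6', 'zf', 'ymg5']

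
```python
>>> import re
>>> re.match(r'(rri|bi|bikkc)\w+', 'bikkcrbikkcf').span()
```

(0, 12)

`match` is anchored at position 0; if the pattern doesn't fit there, it returns None.
The match spans [0:12] → 'bikkcrbikkcf'.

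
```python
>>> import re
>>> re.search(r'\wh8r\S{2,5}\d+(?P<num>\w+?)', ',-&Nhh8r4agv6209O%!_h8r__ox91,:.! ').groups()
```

The pattern matches a word character, then the literal 'h8r', then 2 to 5 of a non-whitespace character; then one or more of a digit; then one or more of a word character (lazy) (captured as 'num').
`re.search` scans for the first position where the pattern succeeds.
The match spans [4:17] → 'hh8r4agv6209O'.
Captured: group 1 = 'O'.

('O',)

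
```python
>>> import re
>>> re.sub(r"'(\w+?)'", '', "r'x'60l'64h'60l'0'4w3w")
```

`sub` substitutes '' at each match site.

'r60l60l4w3w'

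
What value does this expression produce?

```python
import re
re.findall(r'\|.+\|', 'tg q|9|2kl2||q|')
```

With no groups in the pattern, `findall` gives back each whole match — 1 here.

['|9|2kl2||q|']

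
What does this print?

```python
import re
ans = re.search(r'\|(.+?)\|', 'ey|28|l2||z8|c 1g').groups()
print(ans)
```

('28',)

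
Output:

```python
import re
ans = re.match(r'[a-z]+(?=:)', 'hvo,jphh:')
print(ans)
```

Because the assertion is zero-width, the text it checks is not consumed and won't appear in the result.
With `match`, the pattern is implicitly anchored at the beginning.
Here position 0 doesn't satisfy it, so the call returns None.

None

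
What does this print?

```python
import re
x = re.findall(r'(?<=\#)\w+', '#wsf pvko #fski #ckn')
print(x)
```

['wsf', 'fski', 'ckn']

The `(?=…)`/`(?<=…)` assertion just peeks at neighbouring text; it doesn't advance the match position.
`findall` yields the raw match text (3 of them) because the pattern has no groups.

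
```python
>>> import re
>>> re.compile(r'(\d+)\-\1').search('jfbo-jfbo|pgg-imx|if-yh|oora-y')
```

`\1` has to match the exact text group 1 already captured.
`re.search` tries every starting position until one works.
Here nothing in the string fits, so the call returns None.

None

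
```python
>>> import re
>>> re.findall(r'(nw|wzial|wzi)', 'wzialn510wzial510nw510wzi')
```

The regex engine tests alternatives in the order written; an earlier branch that matches wins even if a later one would match more.
Walking the string: at [0:5] match 'wzial', group 1 = 'wzial'; at [9:14] match 'wzial', group 1 = 'wzial'; at [17:19] match 'nw', group 1 = 'nw'; at [22:25] match 'wzi', group 1 = 'wzi'.
Because there's exactly one group, `findall` drops the full match and keeps group 1 from each hit.

['wzial', 'wzial', 'nw', 'wzi']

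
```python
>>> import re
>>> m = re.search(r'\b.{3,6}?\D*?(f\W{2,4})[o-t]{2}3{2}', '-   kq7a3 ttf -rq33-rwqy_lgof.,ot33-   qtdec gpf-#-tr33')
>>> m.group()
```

'kq7a3 ttf -rq33'

The pattern matches a word boundary (`\b`, zero-width); then 3 to 6 of any character (lazy); then zero or more of a non-digit (lazy); then the literal 'f', then 2 to 4 of a non-word character (captured); then exactly 2 of a character in [o-t], then exactly 2 of the literal '3'.
Unlike `match`, `search` isn't anchored — it looks for the pattern anywhere in the string.
The match spans [4:19] → 'kq7a3 ttf -rq33'.
Captured: group 1 = 'f -'.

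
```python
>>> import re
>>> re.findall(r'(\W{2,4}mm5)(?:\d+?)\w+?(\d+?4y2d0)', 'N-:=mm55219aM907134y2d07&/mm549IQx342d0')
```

This matches 2 to 4 of a non-word character, then the literal 'mm5' (captured); then one or more of a digit (lazy) (non-capturing group); then one or more of a word character (lazy); then one or more of a digit (lazy), then the literal '4y', then the literal '2d0' (captured).
Lazy quantifiers expand one character at a time until the remainder of the pattern can match.
Matches: at [1:23] match '-:=mm55219aM907134y2d0', groups = ('-:=mm5', '907134y2d0').
Multiple groups make `findall` return tuples — one 2-tuple for the one match.

[('-:=mm5', '907134y2d0')]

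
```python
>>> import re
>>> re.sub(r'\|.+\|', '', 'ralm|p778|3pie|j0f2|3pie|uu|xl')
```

'ralmxl'

Matches: at [4:28] → '|p778|3pie|j0f2|3pie|uu|'.
Every occurrence is swapped for ''.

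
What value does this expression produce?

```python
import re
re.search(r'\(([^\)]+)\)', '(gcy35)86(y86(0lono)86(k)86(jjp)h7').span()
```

The match spans [0:7] → '(gcy35)'.

(0, 7)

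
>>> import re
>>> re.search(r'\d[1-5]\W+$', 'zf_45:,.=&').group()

'45:,.=&'

Pattern: a digit, then a character in [1-5]; then one or more of a non-word character; then anchored at the end.
The match spans [3:10] → '45:,.=&'.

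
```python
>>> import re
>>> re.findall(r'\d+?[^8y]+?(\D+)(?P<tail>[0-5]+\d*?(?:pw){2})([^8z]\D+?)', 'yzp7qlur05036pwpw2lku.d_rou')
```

[('lur', '05036pwpw', '2l')]

Lazy quantifiers expand one character at a time until the remainder of the pattern can match.
Multiple groups make `findall` return tuples — one 3-tuple for the one match.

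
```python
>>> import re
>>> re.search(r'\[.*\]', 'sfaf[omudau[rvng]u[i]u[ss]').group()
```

'[omudau[rvng]u[i]u[ss]'

The match spans [4:26] → '[omudau[rvng]u[i]u[ss]'.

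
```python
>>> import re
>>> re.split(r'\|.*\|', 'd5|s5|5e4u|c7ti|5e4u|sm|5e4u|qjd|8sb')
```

Splitting on the pattern gives 2 pieces.

['d5', '8sb']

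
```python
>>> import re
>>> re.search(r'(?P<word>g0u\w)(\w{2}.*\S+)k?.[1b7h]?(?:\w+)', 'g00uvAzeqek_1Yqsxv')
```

None

Pattern: the literal 'g0u', then a word character (captured as 'word'); then exactly 2 of a word character, then zero or more of any character, then one or more of a non-whitespace character (captured); then optionally a literal 'k', then any character, then optionally one of [1b7h]; then one or more of a word character (non-capturing group).
`re.search` tries every starting position until one works.
Here the pattern never matches, so the call returns None.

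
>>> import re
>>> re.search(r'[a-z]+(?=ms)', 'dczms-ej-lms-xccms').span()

(0, 3)

Because the assertion is zero-width, the text it checks is not consumed and won't appear in the result.
The match spans [0:3] → 'dcz'.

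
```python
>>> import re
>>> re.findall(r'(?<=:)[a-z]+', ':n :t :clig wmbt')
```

Because the assertion is zero-width, the text it checks is not consumed and won't appear in the result.
With no groups in the pattern, `findall` gives back each whole match — 3 here.

['n', 't', 'clig']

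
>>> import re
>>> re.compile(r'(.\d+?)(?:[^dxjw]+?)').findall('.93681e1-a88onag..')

['.9', '68', 'e1', 'a8']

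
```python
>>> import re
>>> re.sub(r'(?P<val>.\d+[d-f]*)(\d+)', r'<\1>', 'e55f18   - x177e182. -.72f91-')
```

'<e55f>   - <x177e>. -<.72f>-'

Pattern: any character, then one or more of a digit, then zero or more of a character in [d-f] (captured as 'val'); then one or more of a digit (captured).
Matches: at [0:6] → 'e55f18'; at [11:19] → 'x177e182'; at [22:28] → '.72f91'.
The replacement refers to a captured group, so each match is rewritten using its own captured text.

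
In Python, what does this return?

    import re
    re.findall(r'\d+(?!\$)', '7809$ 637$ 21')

The negative lookaround is zero-width — it rules out positions where the adjacent text would match, without consuming anything.
With no groups in the pattern, `findall` gives back each whole match — 3 here.

['780', '63', '21']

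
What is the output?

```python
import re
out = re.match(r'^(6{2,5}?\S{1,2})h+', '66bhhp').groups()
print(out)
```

This matches anchored at the start of the string; then 2 to 5 of a literal '6' (lazy), then 1 to 2 of a non-whitespace character (captured); then one or more of a literal 'h'.
With `match`, the pattern is implicitly anchored at the beginning.
The match spans [0:5] → '66bhh'.
Captured: group 1 = '66bh'.

('66bh',)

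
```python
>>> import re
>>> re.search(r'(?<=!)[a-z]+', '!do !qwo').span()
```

The lookaround is zero-width — it requires the adjacent text to match without consuming it, so the asserted text isn't part of the match.
The match spans [1:3] → 'do'.

(1, 3)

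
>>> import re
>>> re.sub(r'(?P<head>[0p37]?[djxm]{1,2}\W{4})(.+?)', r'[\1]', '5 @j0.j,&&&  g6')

'5 @j0.[j,&&&] g6'

The pattern matches optionally one of [0p37], then 1 to 2 of one of [djxm], then exactly 4 of a non-word character (captured as 'head'); then one or more of any character (lazy) (captured).
With the lazy modifier that quantifier settles for the fewest repetitions that let the rest of the pattern succeed (the atoms after it are unaffected and can still be greedy).
Matches: at [6:12] → 'j,&&& '.
Each match is replaced using the text its own group 1 captured.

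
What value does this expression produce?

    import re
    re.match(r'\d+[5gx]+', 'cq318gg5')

`re.match` only tries the pattern at the start of the string.
Here the string doesn't start with a match, so the call returns None.

None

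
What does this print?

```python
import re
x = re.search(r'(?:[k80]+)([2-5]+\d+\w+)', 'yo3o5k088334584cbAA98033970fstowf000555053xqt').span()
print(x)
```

The pattern matches one or more of one of [k80] (non-capturing group); then one or more of a character in [2-5], then one or more of a digit, then one or more of a word character (captured).
`search` walks the string left to right and returns the first match it finds.
The match spans [5:45] → 'k088334584cbAA98033970fstowf000555053xqt'.
Captured: group 1 = '334584cbAA98033970fstowf000555053xqt'.

(5, 45)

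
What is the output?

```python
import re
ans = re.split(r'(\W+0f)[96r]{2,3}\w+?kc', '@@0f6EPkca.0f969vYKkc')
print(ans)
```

['@@0f6EPkca', '.0f', '']

The pattern matches one or more of a non-word character, then the literal '0f' (captured); then 2 to 3 of one of [96r], then one or more of a word character (lazy), then the literal 'kc'.
Matches to split on: at [10:21] → '.0f969vYKkc'.
`re.split` interleaves the captured-group text with the surrounding fragments.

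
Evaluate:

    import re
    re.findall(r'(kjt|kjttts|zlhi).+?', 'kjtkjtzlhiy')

['kjt', 'zlhi']

`findall` collects group 1 from each match (2 total).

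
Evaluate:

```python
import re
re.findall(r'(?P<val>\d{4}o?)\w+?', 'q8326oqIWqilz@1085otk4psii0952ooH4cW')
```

['8326o', '1085o', '0952o']

Lazy quantifiers expand one character at a time until the remainder of the pattern can match.
One capturing group, so `findall` returns just the captured substring from each match — 3 in all.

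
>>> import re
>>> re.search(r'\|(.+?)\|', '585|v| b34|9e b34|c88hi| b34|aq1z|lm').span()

The match spans [3:6] → '|v|'.

(3, 6)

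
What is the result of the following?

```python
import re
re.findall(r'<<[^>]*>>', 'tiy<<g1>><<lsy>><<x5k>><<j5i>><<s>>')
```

Walking the string: at [3:9] → '<<g1>>'; at [9:16] → '<<lsy>>'; at [16:23] → '<<x5k>>'; at [23:30] → '<<j5i>>'; at [30:35] → '<<s>>'.
No capturing groups, so `findall` returns the 5 full match strings.

['<<g1>>', '<<lsy>>', '<<x5k>>', '<<j5i>>', '<<s>>']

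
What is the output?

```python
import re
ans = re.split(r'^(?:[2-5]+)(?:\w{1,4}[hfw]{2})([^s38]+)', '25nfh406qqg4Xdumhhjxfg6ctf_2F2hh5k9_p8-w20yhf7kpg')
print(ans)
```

The pattern matches anchored at the start of the string; then one or more of a character in [2-5] (non-capturing group); then 1 to 4 of a word character, then exactly 2 of one of [hfw] (non-capturing group); then one or more of any character except [s38] (captured).
Because the pattern has a capturing group, `split` also inserts each captured text between the pieces.

['', '406qqg4Xdumhhjxfg6ctf_2F2hh5k9_p', '8-w20yhf7kpg']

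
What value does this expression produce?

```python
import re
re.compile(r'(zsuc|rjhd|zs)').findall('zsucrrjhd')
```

['zsuc', 'rjhd']

`|` is ordered: at each position the engine commits to the first alternative that works.
Scanning left to right: at [0:4] match 'zsuc', group 1 = 'zsuc'; at [5:9] match 'rjhd', group 1 = 'rjhd'.
With a single group, `findall` returns only what that group captured — 2 items.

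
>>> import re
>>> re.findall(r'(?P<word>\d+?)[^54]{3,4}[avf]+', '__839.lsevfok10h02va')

The pattern matches one or more of a digit (lazy) (captured as 'word'); then 3 to 4 of any character except [54], then one or more of one of [avf].
Scanning left to right: at [2:11] match '839.lsevf', group 1 = '839'; at [13:20] match '10h02va', group 1 = '1'.
With a single group, `findall` returns only what that group captured — 2 items.

['839', '1']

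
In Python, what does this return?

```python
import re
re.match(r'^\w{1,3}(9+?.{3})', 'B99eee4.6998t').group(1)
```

'9eee'

The pattern matches anchored at the start of the string; then 1 to 3 of a word character; then one or more of the literal '9' (lazy), then exactly 3 of any character (captured).
`re.match` won't scan ahead — the pattern has to work from the very first character.
The match spans [0:6] → 'B99eee'.
Captured: group 1 = '9eee'.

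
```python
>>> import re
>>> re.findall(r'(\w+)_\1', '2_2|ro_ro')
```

['2', 'ro']

`\1` is not a pattern — it's the concrete string captured by group 1, re-applied verbatim.
Matches: at [0:3] match '2_2', group 1 = '2'; at [4:9] match 'ro_ro', group 1 = 'ro'.
Because there's exactly one group, `findall` drops the full match and keeps group 1 from each hit.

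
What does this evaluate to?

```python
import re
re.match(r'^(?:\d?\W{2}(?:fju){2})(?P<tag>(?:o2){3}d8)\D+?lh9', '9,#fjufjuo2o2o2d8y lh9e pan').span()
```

(0, 22)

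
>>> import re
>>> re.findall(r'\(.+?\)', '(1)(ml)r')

Walking the string: at [0:3] → '(1)'; at [3:7] → '(ml)'.
`findall` yields the raw match text (2 of them) because the pattern has no groups.

['(1)', '(ml)']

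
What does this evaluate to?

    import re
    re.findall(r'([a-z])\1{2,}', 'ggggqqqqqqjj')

The backreference `\1` re-matches whatever the first group consumed, character for character.
Matches: at [0:4] match 'gggg', group 1 = 'g'; at [4:10] match 'qqqqqq', group 1 = 'q'.
With a single group, `findall` returns only what that group captured — 2 items.

['g', 'q']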